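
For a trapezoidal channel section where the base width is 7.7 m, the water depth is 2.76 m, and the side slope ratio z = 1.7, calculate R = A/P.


For a trapezoidal section with side slope z:
A = (b + z*y)*y = (7.7 + 1.7*2.76)*2.76 = 34.202 m^2.
P = b + 2*y*sqrt(1 + z^2) = 7.7 + 2*2.76*sqrt(1 + 1.7^2) = 18.587 m.
R = A/P = 34.202 / 18.587 = 1.8401 m.

1.8401


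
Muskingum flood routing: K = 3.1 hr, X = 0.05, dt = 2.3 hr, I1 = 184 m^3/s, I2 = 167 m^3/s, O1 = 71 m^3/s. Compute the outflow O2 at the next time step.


Muskingum coefficients:
denom = 2*K*(1-X) + dt = 2*3.1*(1-0.05) + 2.3 = 8.19.
C0 = (dt - 2*K*X)/denom = (2.3 - 2*3.1*0.05)/8.19 = 0.243.
C1 = (dt + 2*K*X)/denom = (2.3 + 2*3.1*0.05)/8.19 = 0.3187.
C2 = (2*K*(1-X) - dt)/denom = 0.4383.
O2 = C0*I2 + C1*I1 + C2*O1
   = 0.243*167 + 0.3187*184 + 0.4383*71
   = 130.34 m^3/s.

130.34


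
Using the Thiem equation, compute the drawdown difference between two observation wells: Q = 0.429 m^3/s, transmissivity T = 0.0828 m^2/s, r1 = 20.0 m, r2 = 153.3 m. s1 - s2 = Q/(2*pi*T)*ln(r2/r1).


Thiem equation: s1 - s2 = Q/(2*pi*T) * ln(r2/r1).
ln(r2/r1) = ln(153.3/20.0) = 2.0367.
Q/(2*pi*T) = 0.429 / (2*pi*0.0828) = 0.429 / 0.5202 = 0.8246.
s1 - s2 = 0.8246 * 2.0367 = 1.6794 m.

1.6794


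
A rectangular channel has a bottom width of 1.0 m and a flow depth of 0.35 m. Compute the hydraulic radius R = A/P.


For a rectangular section:
Flow area A = b * y = 1.0 * 0.35 = 0.35 m^2.
Wetted perimeter P = b + 2y = 1.0 + 2*0.35 = 1.7 m.
Hydraulic radius R = A/P = 0.35 / 1.7 = 0.2059 m.

0.2059


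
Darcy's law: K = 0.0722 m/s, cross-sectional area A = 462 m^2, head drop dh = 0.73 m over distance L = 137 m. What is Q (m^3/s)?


Darcy's law: Q = K * A * i, where i = dh/L.
Hydraulic gradient i = 0.73 / 137 = 0.005328.
Q = 0.0722 * 462 * 0.005328
  = 0.1777 m^3/s.

0.1777


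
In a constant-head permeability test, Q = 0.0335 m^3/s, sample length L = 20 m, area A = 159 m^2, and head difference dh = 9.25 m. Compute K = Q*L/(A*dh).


From K = Q*L / (A*dh):
Numerator: Q*L = 0.0335 * 20 = 0.67.
Denominator: A*dh = 159 * 9.25 = 1470.75.
K = 0.67 / 1470.75 = 0.000456 m/s.

0.000456


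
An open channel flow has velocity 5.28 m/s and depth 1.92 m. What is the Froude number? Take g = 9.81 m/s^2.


The Froude number is defined as Fr = V / sqrt(g*y).
g*y = 9.81 * 1.92 = 18.8352.
sqrt(g*y) = sqrt(18.8352) = 4.34.
Fr = 5.28 / 4.34 = 1.2166.

1.2166


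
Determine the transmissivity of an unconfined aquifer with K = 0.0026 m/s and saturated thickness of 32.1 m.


Transmissivity is defined as T = K * h.
T = 0.0026 * 32.1
  = 0.0835 m^2/s.

0.0835


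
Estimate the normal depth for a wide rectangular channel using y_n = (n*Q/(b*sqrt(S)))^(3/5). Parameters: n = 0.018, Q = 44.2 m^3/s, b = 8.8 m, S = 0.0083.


We use the wide-channel approximation y_n = (n*Q/(b*sqrt(S)))^(3/5).
sqrt(S) = sqrt(0.0083) = 0.091104.
Numerator: n*Q = 0.018 * 44.2 = 0.7956.
Denominator: b*sqrt(S) = 8.8 * 0.091104 = 0.801715.
arg = 0.9924.
y_n = 0.9924^(3/5) = 0.9954 m.

0.9954


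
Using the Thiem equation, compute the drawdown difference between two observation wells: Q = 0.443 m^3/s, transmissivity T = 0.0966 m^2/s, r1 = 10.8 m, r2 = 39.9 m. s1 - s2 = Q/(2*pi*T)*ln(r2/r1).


Thiem equation: s1 - s2 = Q/(2*pi*T) * ln(r2/r1).
ln(r2/r1) = ln(39.9/10.8) = 1.3068.
Q/(2*pi*T) = 0.443 / (2*pi*0.0966) = 0.443 / 0.607 = 0.7299.
s1 - s2 = 0.7299 * 1.3068 = 0.9538 m.

0.9538


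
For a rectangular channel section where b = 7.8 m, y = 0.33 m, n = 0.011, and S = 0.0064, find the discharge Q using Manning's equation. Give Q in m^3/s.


For a rectangular channel, the cross-sectional area A = b * y = 7.8 * 0.33 = 2.57 m^2.
The wetted perimeter P = b + 2y = 7.8 + 2*0.33 = 8.46 m.
Hydraulic radius R = A/P = 2.57/8.46 = 0.3043 m.
Velocity V = (1/n)*R^(2/3)*S^(1/2) = (1/0.011)*0.3043^(2/3)*0.0064^(1/2) = 3.29 m/s.
Discharge Q = A * V = 2.57 * 3.29 = 8.468 m^3/s.

8.468


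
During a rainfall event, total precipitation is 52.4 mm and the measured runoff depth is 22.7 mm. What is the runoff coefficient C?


The runoff coefficient C = runoff depth / rainfall depth.
C = 22.7 / 52.4
  = 0.4332.

0.4332


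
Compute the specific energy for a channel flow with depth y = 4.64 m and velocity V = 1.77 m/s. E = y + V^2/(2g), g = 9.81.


Specific energy E = y + V^2/(2g).
Velocity head = V^2/(2g) = 1.77^2 / (2*9.81) = 3.1329 / 19.62 = 0.1597 m.
E = 4.64 + 0.1597 = 4.7997 m.

4.7997


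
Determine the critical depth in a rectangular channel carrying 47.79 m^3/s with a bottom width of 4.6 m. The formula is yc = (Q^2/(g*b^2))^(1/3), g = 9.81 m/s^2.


Using yc = (Q^2 / (g * b^2))^(1/3):
Q^2 = 47.79^2 = 2283.88.
g * b^2 = 9.81 * 4.6^2 = 9.81 * 21.16 = 207.58.
Q^2 / (g*b^2) = 2283.88 / 207.58 = 11.0024.
yc = 11.0024^(1/3) = 2.2241 m.

2.2241


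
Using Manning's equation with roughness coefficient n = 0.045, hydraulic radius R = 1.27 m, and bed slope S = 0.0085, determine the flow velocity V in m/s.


Manning's equation gives V = (1/n) * R^(2/3) * S^(1/2).
First, compute R^(2/3) = 1.27^(2/3) = 1.1727.
Next, S^(1/2) = 0.0085^(1/2) = 0.092195.
Then 1/n = 1/0.045 = 22.22.
V = 22.22 * 1.1727 * 0.092195 = 2.4027 m/s.

2.4027


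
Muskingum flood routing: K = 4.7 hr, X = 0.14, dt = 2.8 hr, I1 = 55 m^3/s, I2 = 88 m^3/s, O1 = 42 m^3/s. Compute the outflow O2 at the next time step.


Muskingum coefficients:
denom = 2*K*(1-X) + dt = 2*4.7*(1-0.14) + 2.8 = 10.884.
C0 = (dt - 2*K*X)/denom = (2.8 - 2*4.7*0.14)/10.884 = 0.1363.
C1 = (dt + 2*K*X)/denom = (2.8 + 2*4.7*0.14)/10.884 = 0.3782.
C2 = (2*K*(1-X) - dt)/denom = 0.4855.
O2 = C0*I2 + C1*I1 + C2*O1
   = 0.1363*88 + 0.3782*55 + 0.4855*42
   = 53.19 m^3/s.

53.19


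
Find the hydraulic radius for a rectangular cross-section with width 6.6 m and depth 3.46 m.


For a rectangular section:
Flow area A = b * y = 6.6 * 3.46 = 22.84 m^2.
Wetted perimeter P = b + 2y = 6.6 + 2*3.46 = 13.52 m.
Hydraulic radius R = A/P = 22.84 / 13.52 = 1.6891 m.

1.6891


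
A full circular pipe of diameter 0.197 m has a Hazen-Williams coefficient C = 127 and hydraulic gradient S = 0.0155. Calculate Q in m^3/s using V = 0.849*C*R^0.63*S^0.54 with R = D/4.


For a full circular pipe, R = D/4 = 0.197/4 = 0.0493 m.
V = 0.849 * 127 * 0.0493^0.63 * 0.0155^0.54
  = 0.849 * 127 * 0.150043 * 0.105385
  = 1.7049 m/s.
Pipe area A = pi*D^2/4 = pi*0.197^2/4 = 0.0305 m^2.
Q = A * V = 0.0305 * 1.7049 = 0.052 m^3/s.

0.052


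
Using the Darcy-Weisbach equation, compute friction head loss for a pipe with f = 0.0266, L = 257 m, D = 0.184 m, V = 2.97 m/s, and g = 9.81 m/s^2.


Darcy-Weisbach equation: h_f = f * (L/D) * V^2/(2g).
f * L/D = 0.0266 * 257/0.184 = 37.1533.
V^2/(2g) = 2.97^2 / (2*9.81) = 8.8209 / 19.62 = 0.4496 m.
h_f = 37.1533 * 0.4496 = 16.704 m.

16.704


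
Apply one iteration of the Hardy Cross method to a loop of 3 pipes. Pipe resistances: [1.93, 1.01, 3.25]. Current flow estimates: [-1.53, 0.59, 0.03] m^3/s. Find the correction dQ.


Numerator terms (r*Q*|Q|): 1.93*-1.53*|-1.53| = -4.5179; 1.01*0.59*|0.59| = 0.3516; 3.25*0.03*|0.03| = 0.0029.
Sum of numerator = -4.1634.
Denominator terms (r*|Q|): 1.93*|-1.53| = 2.9529; 1.01*|0.59| = 0.5959; 3.25*|0.03| = 0.0975.
2 * sum of denominator = 2 * 3.6463 = 7.2926.
dQ = --4.1634 / 7.2926 = 0.5709 m^3/s.

0.5709


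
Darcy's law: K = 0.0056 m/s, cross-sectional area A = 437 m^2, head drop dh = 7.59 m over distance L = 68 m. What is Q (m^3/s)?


Darcy's law: Q = K * A * i, where i = dh/L.
Hydraulic gradient i = 7.59 / 68 = 0.111618.
Q = 0.0056 * 437 * 0.111618
  = 0.2732 m^3/s.

0.2732


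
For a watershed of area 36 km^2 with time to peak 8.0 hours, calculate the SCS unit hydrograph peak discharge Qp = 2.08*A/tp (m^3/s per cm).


SCS formula: Qp = 2.08 * A / tp.
Qp = 2.08 * 36 / 8.0
   = 74.88 / 8.0
   = 9.36 m^3/s per cm.

9.36


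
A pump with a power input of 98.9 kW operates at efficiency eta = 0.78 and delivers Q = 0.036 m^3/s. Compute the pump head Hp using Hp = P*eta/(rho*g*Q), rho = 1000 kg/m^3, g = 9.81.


Pump head formula: Hp = P * eta / (rho * g * Q).
Numerator: P * eta = 98.9 * 1000 * 0.78 = 77142.0 W.
Denominator: rho * g * Q = 1000 * 9.81 * 0.036 = 353.16.
Hp = 77142.0 / 353.16 = 218.43 m.

218.43


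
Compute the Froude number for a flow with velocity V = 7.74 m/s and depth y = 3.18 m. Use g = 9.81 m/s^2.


The Froude number is defined as Fr = V / sqrt(g*y).
g*y = 9.81 * 3.18 = 31.1958.
sqrt(g*y) = sqrt(31.1958) = 5.5853.
Fr = 7.74 / 5.5853 = 1.3858.

1.3858


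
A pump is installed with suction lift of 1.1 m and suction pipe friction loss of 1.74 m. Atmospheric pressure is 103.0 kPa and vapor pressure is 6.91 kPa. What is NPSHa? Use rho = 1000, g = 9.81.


NPSHa = p_atm/(rho*g) - z_s - hf_s - p_vap/(rho*g).
p_atm/(rho*g) = 103.0*1000 / (1000*9.81) = 10.499 m.
p_vap/(rho*g) = 6.91*1000 / (1000*9.81) = 0.704 m.
NPSHa = 10.499 - 1.1 - 1.74 - 0.704
      = 6.96 m.

6.96


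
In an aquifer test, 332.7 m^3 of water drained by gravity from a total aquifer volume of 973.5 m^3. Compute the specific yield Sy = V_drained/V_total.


Specific yield Sy = Volume drained / Total volume.
Sy = 332.7 / 973.5
   = 0.3418.

0.3418


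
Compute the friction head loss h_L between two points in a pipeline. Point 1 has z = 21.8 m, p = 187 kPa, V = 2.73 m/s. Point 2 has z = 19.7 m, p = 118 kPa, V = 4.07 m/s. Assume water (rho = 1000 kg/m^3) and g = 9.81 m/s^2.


Total head at each section: H = z + p/(rho*g) + V^2/(2g).
H1 = 21.8 + 187*1000/(1000*9.81) + 2.73^2/(2*9.81)
   = 21.8 + 19.062 + 0.3799
   = 41.242 m.
H2 = 19.7 + 118*1000/(1000*9.81) + 4.07^2/(2*9.81)
   = 19.7 + 12.029 + 0.8443
   = 32.573 m.
h_L = H1 - H2 = 41.242 - 32.573 = 8.669 m.

8.669


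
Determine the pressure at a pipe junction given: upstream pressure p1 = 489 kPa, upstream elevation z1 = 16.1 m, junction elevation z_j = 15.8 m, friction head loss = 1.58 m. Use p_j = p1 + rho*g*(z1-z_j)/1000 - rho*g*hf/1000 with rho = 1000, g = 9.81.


Junction pressure: p_j = p1 + rho*g*(z1 - z_j)/1000 - rho*g*hf/1000.
Elevation term = 1000*9.81*(16.1 - 15.8)/1000 = 2.943 kPa.
Friction term = 1000*9.81*1.58/1000 = 15.5 kPa.
p_j = 489 + 2.943 - 15.5 = 476.44 kPa.

476.44


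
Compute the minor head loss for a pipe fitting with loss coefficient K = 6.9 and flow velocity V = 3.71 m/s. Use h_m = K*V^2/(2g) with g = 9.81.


Minor loss formula: h_m = K * V^2/(2g).
V^2 = 3.71^2 = 13.7641.
V^2/(2g) = 13.7641 / 19.62 = 0.7015 m.
h_m = 6.9 * 0.7015 = 4.8406 m.

4.8406


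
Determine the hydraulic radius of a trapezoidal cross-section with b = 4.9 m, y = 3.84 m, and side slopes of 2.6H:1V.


For a trapezoidal section with side slope z:
A = (b + z*y)*y = (4.9 + 2.6*3.84)*3.84 = 57.155 m^2.
P = b + 2*y*sqrt(1 + z^2) = 4.9 + 2*3.84*sqrt(1 + 2.6^2) = 26.294 m.
R = A/P = 57.155 / 26.294 = 2.1737 m.

2.1737


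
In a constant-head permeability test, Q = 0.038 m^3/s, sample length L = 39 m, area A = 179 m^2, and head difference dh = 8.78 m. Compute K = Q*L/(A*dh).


From K = Q*L / (A*dh):
Numerator: Q*L = 0.038 * 39 = 1.482.
Denominator: A*dh = 179 * 8.78 = 1571.62.
K = 1.482 / 1571.62 = 0.000943 m/s.

0.000943


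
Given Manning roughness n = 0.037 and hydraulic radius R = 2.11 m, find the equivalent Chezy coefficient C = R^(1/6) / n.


The Chezy coefficient relates to Manning's n through C = R^(1/6) / n.
R^(1/6) = 2.11^(1/6) = 1.132523.
C = 1.132523 / 0.037 = 30.61 m^(1/2)/s.

30.61


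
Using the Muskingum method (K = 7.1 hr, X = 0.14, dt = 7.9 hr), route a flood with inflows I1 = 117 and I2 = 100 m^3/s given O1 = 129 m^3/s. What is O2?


Muskingum coefficients:
denom = 2*K*(1-X) + dt = 2*7.1*(1-0.14) + 7.9 = 20.112.
C0 = (dt - 2*K*X)/denom = (7.9 - 2*7.1*0.14)/20.112 = 0.294.
C1 = (dt + 2*K*X)/denom = (7.9 + 2*7.1*0.14)/20.112 = 0.4916.
C2 = (2*K*(1-X) - dt)/denom = 0.2144.
O2 = C0*I2 + C1*I1 + C2*O1
   = 0.294*100 + 0.4916*117 + 0.2144*129
   = 114.58 m^3/s.

114.58


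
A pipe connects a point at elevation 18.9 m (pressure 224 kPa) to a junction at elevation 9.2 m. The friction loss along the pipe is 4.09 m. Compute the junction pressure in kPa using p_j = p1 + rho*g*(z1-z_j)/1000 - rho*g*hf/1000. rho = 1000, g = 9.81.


Junction pressure: p_j = p1 + rho*g*(z1 - z_j)/1000 - rho*g*hf/1000.
Elevation term = 1000*9.81*(18.9 - 9.2)/1000 = 95.157 kPa.
Friction term = 1000*9.81*4.09/1000 = 40.123 kPa.
p_j = 224 + 95.157 - 40.123 = 279.03 kPa.

279.03


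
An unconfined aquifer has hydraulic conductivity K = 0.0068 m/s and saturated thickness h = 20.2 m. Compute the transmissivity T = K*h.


Transmissivity is defined as T = K * h.
T = 0.0068 * 20.2
  = 0.1374 m^2/s.

0.1374


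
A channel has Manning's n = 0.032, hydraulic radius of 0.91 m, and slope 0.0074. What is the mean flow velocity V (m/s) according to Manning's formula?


Manning's equation gives V = (1/n) * R^(2/3) * S^(1/2).
First, compute R^(2/3) = 0.91^(2/3) = 0.9391.
Next, S^(1/2) = 0.0074^(1/2) = 0.086023.
Then 1/n = 1/0.032 = 31.25.
V = 31.25 * 0.9391 * 0.086023 = 2.5244 m/s.

2.5244


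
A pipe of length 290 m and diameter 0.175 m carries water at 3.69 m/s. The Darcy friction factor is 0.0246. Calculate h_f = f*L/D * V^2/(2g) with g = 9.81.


Darcy-Weisbach equation: h_f = f * (L/D) * V^2/(2g).
f * L/D = 0.0246 * 290/0.175 = 40.7657.
V^2/(2g) = 3.69^2 / (2*9.81) = 13.6161 / 19.62 = 0.694 m.
h_f = 40.7657 * 0.694 = 28.291 m.

28.291


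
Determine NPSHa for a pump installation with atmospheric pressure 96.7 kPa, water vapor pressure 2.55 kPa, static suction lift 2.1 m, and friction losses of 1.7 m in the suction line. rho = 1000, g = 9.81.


NPSHa = p_atm/(rho*g) - z_s - hf_s - p_vap/(rho*g).
p_atm/(rho*g) = 96.7*1000 / (1000*9.81) = 9.857 m.
p_vap/(rho*g) = 2.55*1000 / (1000*9.81) = 0.26 m.
NPSHa = 9.857 - 2.1 - 1.7 - 0.26
      = 5.8 m.

5.8


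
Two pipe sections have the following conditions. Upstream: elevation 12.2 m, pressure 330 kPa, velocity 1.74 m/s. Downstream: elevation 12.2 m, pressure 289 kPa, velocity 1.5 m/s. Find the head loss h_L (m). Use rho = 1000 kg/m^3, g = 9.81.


Total head at each section: H = z + p/(rho*g) + V^2/(2g).
H1 = 12.2 + 330*1000/(1000*9.81) + 1.74^2/(2*9.81)
   = 12.2 + 33.639 + 0.1543
   = 45.993 m.
H2 = 12.2 + 289*1000/(1000*9.81) + 1.5^2/(2*9.81)
   = 12.2 + 29.46 + 0.1147
   = 41.774 m.
h_L = H1 - H2 = 45.993 - 41.774 = 4.219 m.

4.219


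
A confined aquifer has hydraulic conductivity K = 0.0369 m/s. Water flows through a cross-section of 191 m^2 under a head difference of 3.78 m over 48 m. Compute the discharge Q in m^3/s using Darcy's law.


Darcy's law: Q = K * A * i, where i = dh/L.
Hydraulic gradient i = 3.78 / 48 = 0.07875.
Q = 0.0369 * 191 * 0.07875
  = 0.555 m^3/s.

0.555


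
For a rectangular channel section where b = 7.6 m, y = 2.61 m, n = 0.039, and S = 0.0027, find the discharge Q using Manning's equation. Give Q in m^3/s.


For a rectangular channel, the cross-sectional area A = b * y = 7.6 * 2.61 = 19.84 m^2.
The wetted perimeter P = b + 2y = 7.6 + 2*2.61 = 12.82 m.
Hydraulic radius R = A/P = 19.84/12.82 = 1.5473 m.
Velocity V = (1/n)*R^(2/3)*S^(1/2) = (1/0.039)*1.5473^(2/3)*0.0027^(1/2) = 1.7824 m/s.
Discharge Q = A * V = 19.84 * 1.7824 = 35.355 m^3/s.

35.355


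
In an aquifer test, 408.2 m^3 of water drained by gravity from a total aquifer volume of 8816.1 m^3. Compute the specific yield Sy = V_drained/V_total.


Specific yield Sy = Volume drained / Total volume.
Sy = 408.2 / 8816.1
   = 0.0463.

0.0463


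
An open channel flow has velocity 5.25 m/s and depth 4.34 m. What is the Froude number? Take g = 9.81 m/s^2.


The Froude number is defined as Fr = V / sqrt(g*y).
g*y = 9.81 * 4.34 = 42.5754.
sqrt(g*y) = sqrt(42.5754) = 6.525.
Fr = 5.25 / 6.525 = 0.8046.

0.8046


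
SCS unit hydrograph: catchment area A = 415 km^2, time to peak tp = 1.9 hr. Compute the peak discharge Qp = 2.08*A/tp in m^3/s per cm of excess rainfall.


SCS formula: Qp = 2.08 * A / tp.
Qp = 2.08 * 415 / 1.9
   = 863.2 / 1.9
   = 454.32 m^3/s per cm.

454.32


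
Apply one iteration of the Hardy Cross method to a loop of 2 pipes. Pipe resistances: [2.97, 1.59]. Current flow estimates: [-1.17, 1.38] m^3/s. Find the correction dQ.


Numerator terms (r*Q*|Q|): 2.97*-1.17*|-1.17| = -4.0656; 1.59*1.38*|1.38| = 3.028.
Sum of numerator = -1.0376.
Denominator terms (r*|Q|): 2.97*|-1.17| = 3.4749; 1.59*|1.38| = 2.1942.
2 * sum of denominator = 2 * 5.6691 = 11.3382.
dQ = --1.0376 / 11.3382 = 0.0915 m^3/s.

0.0915


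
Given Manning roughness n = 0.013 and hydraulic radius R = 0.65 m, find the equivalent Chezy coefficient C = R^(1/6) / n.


The Chezy coefficient relates to Manning's n through C = R^(1/6) / n.
R^(1/6) = 0.65^(1/6) = 0.93072.
C = 0.93072 / 0.013 = 71.59 m^(1/2)/s.

71.59


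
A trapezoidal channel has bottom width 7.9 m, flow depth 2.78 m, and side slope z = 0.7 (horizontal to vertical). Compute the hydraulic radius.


For a trapezoidal section with side slope z:
A = (b + z*y)*y = (7.9 + 0.7*2.78)*2.78 = 27.372 m^2.
P = b + 2*y*sqrt(1 + z^2) = 7.9 + 2*2.78*sqrt(1 + 0.7^2) = 14.687 m.
R = A/P = 27.372 / 14.687 = 1.8637 m.

1.8637


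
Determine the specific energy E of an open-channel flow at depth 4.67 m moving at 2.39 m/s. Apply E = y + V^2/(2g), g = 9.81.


Specific energy E = y + V^2/(2g).
Velocity head = V^2/(2g) = 2.39^2 / (2*9.81) = 5.7121 / 19.62 = 0.2911 m.
E = 4.67 + 0.2911 = 4.9611 m.

4.9611


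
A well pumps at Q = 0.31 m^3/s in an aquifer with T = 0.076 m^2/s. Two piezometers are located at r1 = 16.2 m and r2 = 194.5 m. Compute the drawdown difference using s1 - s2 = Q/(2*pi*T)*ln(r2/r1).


Thiem equation: s1 - s2 = Q/(2*pi*T) * ln(r2/r1).
ln(r2/r1) = ln(194.5/16.2) = 2.4854.
Q/(2*pi*T) = 0.31 / (2*pi*0.076) = 0.31 / 0.4775 = 0.6492.
s1 - s2 = 0.6492 * 2.4854 = 1.6135 m.

1.6135


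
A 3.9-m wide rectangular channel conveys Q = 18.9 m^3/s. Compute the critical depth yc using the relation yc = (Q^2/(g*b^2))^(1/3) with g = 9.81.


Using yc = (Q^2 / (g * b^2))^(1/3):
Q^2 = 18.9^2 = 357.21.
g * b^2 = 9.81 * 3.9^2 = 9.81 * 15.21 = 149.21.
Q^2 / (g*b^2) = 357.21 / 149.21 = 2.394.
yc = 2.394^(1/3) = 1.3378 m.

1.3378


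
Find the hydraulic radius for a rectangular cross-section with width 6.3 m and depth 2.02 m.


For a rectangular section:
Flow area A = b * y = 6.3 * 2.02 = 12.73 m^2.
Wetted perimeter P = b + 2y = 6.3 + 2*2.02 = 10.34 m.
Hydraulic radius R = A/P = 12.73 / 10.34 = 1.2308 m.

1.2308


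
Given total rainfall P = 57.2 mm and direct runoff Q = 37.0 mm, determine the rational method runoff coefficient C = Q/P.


The runoff coefficient C = runoff depth / rainfall depth.
C = 37.0 / 57.2
  = 0.6469.

0.6469


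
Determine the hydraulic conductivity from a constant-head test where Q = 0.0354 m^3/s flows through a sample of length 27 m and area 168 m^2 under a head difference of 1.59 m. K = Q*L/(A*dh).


From K = Q*L / (A*dh):
Numerator: Q*L = 0.0354 * 27 = 0.9558.
Denominator: A*dh = 168 * 1.59 = 267.12.
K = 0.9558 / 267.12 = 0.003578 m/s.

0.003578


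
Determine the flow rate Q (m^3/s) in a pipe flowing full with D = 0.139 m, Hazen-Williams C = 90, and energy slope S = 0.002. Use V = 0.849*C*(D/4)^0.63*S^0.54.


For a full circular pipe, R = D/4 = 0.139/4 = 0.0348 m.
V = 0.849 * 90 * 0.0348^0.63 * 0.002^0.54
  = 0.849 * 90 * 0.120449 * 0.034878
  = 0.321 m/s.
Pipe area A = pi*D^2/4 = pi*0.139^2/4 = 0.0152 m^2.
Q = A * V = 0.0152 * 0.321 = 0.0049 m^3/s.

0.0049


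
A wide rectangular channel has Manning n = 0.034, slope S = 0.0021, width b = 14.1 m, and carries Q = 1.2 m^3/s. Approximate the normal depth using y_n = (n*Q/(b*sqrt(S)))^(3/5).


We use the wide-channel approximation y_n = (n*Q/(b*sqrt(S)))^(3/5).
sqrt(S) = sqrt(0.0021) = 0.045826.
Numerator: n*Q = 0.034 * 1.2 = 0.0408.
Denominator: b*sqrt(S) = 14.1 * 0.045826 = 0.646147.
arg = 0.0631.
y_n = 0.0631^(3/5) = 0.1906 m.

0.1906


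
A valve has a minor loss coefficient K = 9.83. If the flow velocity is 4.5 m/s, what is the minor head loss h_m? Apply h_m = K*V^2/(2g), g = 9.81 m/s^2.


Minor loss formula: h_m = K * V^2/(2g).
V^2 = 4.5^2 = 20.25.
V^2/(2g) = 20.25 / 19.62 = 1.0321 m.
h_m = 9.83 * 1.0321 = 10.1456 m.

10.1456


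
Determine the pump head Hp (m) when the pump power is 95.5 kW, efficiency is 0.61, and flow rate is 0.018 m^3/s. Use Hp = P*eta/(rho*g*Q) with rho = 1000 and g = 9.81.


Pump head formula: Hp = P * eta / (rho * g * Q).
Numerator: P * eta = 95.5 * 1000 * 0.61 = 58255.0 W.
Denominator: rho * g * Q = 1000 * 9.81 * 0.018 = 176.58.
Hp = 58255.0 / 176.58 = 329.91 m.

329.91


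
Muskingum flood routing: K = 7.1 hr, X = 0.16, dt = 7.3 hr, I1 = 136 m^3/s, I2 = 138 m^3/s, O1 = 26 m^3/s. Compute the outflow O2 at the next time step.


Muskingum coefficients:
denom = 2*K*(1-X) + dt = 2*7.1*(1-0.16) + 7.3 = 19.228.
C0 = (dt - 2*K*X)/denom = (7.3 - 2*7.1*0.16)/19.228 = 0.2615.
C1 = (dt + 2*K*X)/denom = (7.3 + 2*7.1*0.16)/19.228 = 0.4978.
C2 = (2*K*(1-X) - dt)/denom = 0.2407.
O2 = C0*I2 + C1*I1 + C2*O1
   = 0.2615*138 + 0.4978*136 + 0.2407*26
   = 110.05 m^3/s.

110.05


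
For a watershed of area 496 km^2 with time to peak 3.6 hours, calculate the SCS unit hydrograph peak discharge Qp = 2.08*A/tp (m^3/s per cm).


SCS formula: Qp = 2.08 * A / tp.
Qp = 2.08 * 496 / 3.6
   = 1031.68 / 3.6
   = 286.58 m^3/s per cm.

286.58


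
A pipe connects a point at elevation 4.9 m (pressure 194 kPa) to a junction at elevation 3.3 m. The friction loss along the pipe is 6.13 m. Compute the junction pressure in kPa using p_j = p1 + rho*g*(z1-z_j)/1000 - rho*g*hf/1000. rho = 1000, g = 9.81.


Junction pressure: p_j = p1 + rho*g*(z1 - z_j)/1000 - rho*g*hf/1000.
Elevation term = 1000*9.81*(4.9 - 3.3)/1000 = 15.696 kPa.
Friction term = 1000*9.81*6.13/1000 = 60.135 kPa.
p_j = 194 + 15.696 - 60.135 = 149.56 kPa.

149.56


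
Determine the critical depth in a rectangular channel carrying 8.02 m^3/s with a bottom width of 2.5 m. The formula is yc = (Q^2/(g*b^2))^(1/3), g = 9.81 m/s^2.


Using yc = (Q^2 / (g * b^2))^(1/3):
Q^2 = 8.02^2 = 64.32.
g * b^2 = 9.81 * 2.5^2 = 9.81 * 6.25 = 61.31.
Q^2 / (g*b^2) = 64.32 / 61.31 = 1.0491.
yc = 1.0491^(1/3) = 1.0161 m.

1.0161


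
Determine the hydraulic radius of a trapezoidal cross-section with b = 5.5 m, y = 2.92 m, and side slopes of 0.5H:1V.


For a trapezoidal section with side slope z:
A = (b + z*y)*y = (5.5 + 0.5*2.92)*2.92 = 20.323 m^2.
P = b + 2*y*sqrt(1 + z^2) = 5.5 + 2*2.92*sqrt(1 + 0.5^2) = 12.029 m.
R = A/P = 20.323 / 12.029 = 1.6895 m.

1.6895


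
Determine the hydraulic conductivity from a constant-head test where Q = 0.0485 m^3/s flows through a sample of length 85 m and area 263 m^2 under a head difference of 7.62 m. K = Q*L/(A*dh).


From K = Q*L / (A*dh):
Numerator: Q*L = 0.0485 * 85 = 4.1225.
Denominator: A*dh = 263 * 7.62 = 2004.06.
K = 4.1225 / 2004.06 = 0.002057 m/s.

0.002057


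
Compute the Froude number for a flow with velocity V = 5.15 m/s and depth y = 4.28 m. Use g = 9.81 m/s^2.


The Froude number is defined as Fr = V / sqrt(g*y).
g*y = 9.81 * 4.28 = 41.9868.
sqrt(g*y) = sqrt(41.9868) = 6.4797.
Fr = 5.15 / 6.4797 = 0.7948.

0.7948


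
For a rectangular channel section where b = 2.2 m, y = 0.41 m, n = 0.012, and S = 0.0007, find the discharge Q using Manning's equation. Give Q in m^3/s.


For a rectangular channel, the cross-sectional area A = b * y = 2.2 * 0.41 = 0.9 m^2.
The wetted perimeter P = b + 2y = 2.2 + 2*0.41 = 3.02 m.
Hydraulic radius R = A/P = 0.9/3.02 = 0.2987 m.
Velocity V = (1/n)*R^(2/3)*S^(1/2) = (1/0.012)*0.2987^(2/3)*0.0007^(1/2) = 0.9851 m/s.
Discharge Q = A * V = 0.9 * 0.9851 = 0.889 m^3/s.

0.889


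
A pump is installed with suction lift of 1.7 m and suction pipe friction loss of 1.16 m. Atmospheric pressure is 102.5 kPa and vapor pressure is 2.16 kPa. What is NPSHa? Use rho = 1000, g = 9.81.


NPSHa = p_atm/(rho*g) - z_s - hf_s - p_vap/(rho*g).
p_atm/(rho*g) = 102.5*1000 / (1000*9.81) = 10.449 m.
p_vap/(rho*g) = 2.16*1000 / (1000*9.81) = 0.22 m.
NPSHa = 10.449 - 1.7 - 1.16 - 0.22
      = 7.37 m.

7.37


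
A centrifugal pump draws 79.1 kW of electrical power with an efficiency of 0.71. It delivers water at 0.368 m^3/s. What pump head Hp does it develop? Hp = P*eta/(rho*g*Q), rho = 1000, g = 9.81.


Pump head formula: Hp = P * eta / (rho * g * Q).
Numerator: P * eta = 79.1 * 1000 * 0.71 = 56161.0 W.
Denominator: rho * g * Q = 1000 * 9.81 * 0.368 = 3610.08.
Hp = 56161.0 / 3610.08 = 15.56 m.

15.56


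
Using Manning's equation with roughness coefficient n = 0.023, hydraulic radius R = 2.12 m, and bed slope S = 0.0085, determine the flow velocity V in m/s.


Manning's equation gives V = (1/n) * R^(2/3) * S^(1/2).
First, compute R^(2/3) = 2.12^(2/3) = 1.6503.
Next, S^(1/2) = 0.0085^(1/2) = 0.092195.
Then 1/n = 1/0.023 = 43.48.
V = 43.48 * 1.6503 * 0.092195 = 6.6151 m/s.

6.6151


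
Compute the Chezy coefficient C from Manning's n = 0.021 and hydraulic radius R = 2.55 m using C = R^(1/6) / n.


The Chezy coefficient relates to Manning's n through C = R^(1/6) / n.
R^(1/6) = 2.55^(1/6) = 1.168844.
C = 1.168844 / 0.021 = 55.66 m^(1/2)/s.

55.66


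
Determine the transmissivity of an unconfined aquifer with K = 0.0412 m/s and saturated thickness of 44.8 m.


Transmissivity is defined as T = K * h.
T = 0.0412 * 44.8
  = 1.8458 m^2/s.

1.8458


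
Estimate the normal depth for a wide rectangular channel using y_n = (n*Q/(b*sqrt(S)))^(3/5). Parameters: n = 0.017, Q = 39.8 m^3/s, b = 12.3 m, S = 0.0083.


We use the wide-channel approximation y_n = (n*Q/(b*sqrt(S)))^(3/5).
sqrt(S) = sqrt(0.0083) = 0.091104.
Numerator: n*Q = 0.017 * 39.8 = 0.6766.
Denominator: b*sqrt(S) = 12.3 * 0.091104 = 1.120579.
arg = 0.6038.
y_n = 0.6038^(3/5) = 0.7388 m.

0.7388


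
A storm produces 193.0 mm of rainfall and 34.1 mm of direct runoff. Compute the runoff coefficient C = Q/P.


The runoff coefficient C = runoff depth / rainfall depth.
C = 34.1 / 193.0
  = 0.1767.

0.1767


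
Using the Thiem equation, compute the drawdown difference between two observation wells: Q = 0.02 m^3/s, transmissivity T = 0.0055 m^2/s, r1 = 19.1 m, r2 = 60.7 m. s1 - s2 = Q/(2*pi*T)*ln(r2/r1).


Thiem equation: s1 - s2 = Q/(2*pi*T) * ln(r2/r1).
ln(r2/r1) = ln(60.7/19.1) = 1.1563.
Q/(2*pi*T) = 0.02 / (2*pi*0.0055) = 0.02 / 0.0346 = 0.5787.
s1 - s2 = 0.5787 * 1.1563 = 0.6692 m.

0.6692


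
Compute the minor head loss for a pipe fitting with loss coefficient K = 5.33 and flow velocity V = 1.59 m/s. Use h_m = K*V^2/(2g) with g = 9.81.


Minor loss formula: h_m = K * V^2/(2g).
V^2 = 1.59^2 = 2.5281.
V^2/(2g) = 2.5281 / 19.62 = 0.1289 m.
h_m = 5.33 * 0.1289 = 0.6868 m.

0.6868


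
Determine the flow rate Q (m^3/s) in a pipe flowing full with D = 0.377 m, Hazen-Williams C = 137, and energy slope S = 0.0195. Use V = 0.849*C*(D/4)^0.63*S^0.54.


For a full circular pipe, R = D/4 = 0.377/4 = 0.0943 m.
V = 0.849 * 137 * 0.0943^0.63 * 0.0195^0.54
  = 0.849 * 137 * 0.225838 * 0.119294
  = 3.1336 m/s.
Pipe area A = pi*D^2/4 = pi*0.377^2/4 = 0.1116 m^2.
Q = A * V = 0.1116 * 3.1336 = 0.3498 m^3/s.

0.3498


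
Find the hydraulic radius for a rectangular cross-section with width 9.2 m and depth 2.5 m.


For a rectangular section:
Flow area A = b * y = 9.2 * 2.5 = 23.0 m^2.
Wetted perimeter P = b + 2y = 9.2 + 2*2.5 = 14.2 m.
Hydraulic radius R = A/P = 23.0 / 14.2 = 1.6197 m.

1.6197


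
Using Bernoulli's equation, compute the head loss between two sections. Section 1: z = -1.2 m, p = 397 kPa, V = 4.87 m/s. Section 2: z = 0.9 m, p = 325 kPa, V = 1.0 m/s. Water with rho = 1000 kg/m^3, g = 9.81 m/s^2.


Total head at each section: H = z + p/(rho*g) + V^2/(2g).
H1 = -1.2 + 397*1000/(1000*9.81) + 4.87^2/(2*9.81)
   = -1.2 + 40.469 + 1.2088
   = 40.478 m.
H2 = 0.9 + 325*1000/(1000*9.81) + 1.0^2/(2*9.81)
   = 0.9 + 33.129 + 0.051
   = 34.08 m.
h_L = H1 - H2 = 40.478 - 34.08 = 6.397 m.

6.397


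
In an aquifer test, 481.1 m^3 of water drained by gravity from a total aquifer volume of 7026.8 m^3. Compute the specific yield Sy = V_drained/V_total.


Specific yield Sy = Volume drained / Total volume.
Sy = 481.1 / 7026.8
   = 0.0685.

0.0685


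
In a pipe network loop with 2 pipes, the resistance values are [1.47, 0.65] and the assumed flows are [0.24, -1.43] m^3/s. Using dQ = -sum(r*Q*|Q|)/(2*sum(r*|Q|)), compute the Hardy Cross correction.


Numerator terms (r*Q*|Q|): 1.47*0.24*|0.24| = 0.0847; 0.65*-1.43*|-1.43| = -1.3292.
Sum of numerator = -1.2445.
Denominator terms (r*|Q|): 1.47*|0.24| = 0.3528; 0.65*|-1.43| = 0.9295.
2 * sum of denominator = 2 * 1.2823 = 2.5646.
dQ = --1.2445 / 2.5646 = 0.4853 m^3/s.

0.4853


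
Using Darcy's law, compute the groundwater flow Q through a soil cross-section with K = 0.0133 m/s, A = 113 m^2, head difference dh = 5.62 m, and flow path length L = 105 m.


Darcy's law: Q = K * A * i, where i = dh/L.
Hydraulic gradient i = 5.62 / 105 = 0.053524.
Q = 0.0133 * 113 * 0.053524
  = 0.0804 m^3/s.

0.0804


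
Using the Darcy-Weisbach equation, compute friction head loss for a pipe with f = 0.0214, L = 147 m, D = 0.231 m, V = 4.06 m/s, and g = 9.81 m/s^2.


Darcy-Weisbach equation: h_f = f * (L/D) * V^2/(2g).
f * L/D = 0.0214 * 147/0.231 = 13.6182.
V^2/(2g) = 4.06^2 / (2*9.81) = 16.4836 / 19.62 = 0.8401 m.
h_f = 13.6182 * 0.8401 = 11.441 m.

11.441


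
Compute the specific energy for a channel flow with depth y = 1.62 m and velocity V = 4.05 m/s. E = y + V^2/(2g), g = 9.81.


Specific energy E = y + V^2/(2g).
Velocity head = V^2/(2g) = 4.05^2 / (2*9.81) = 16.4025 / 19.62 = 0.836 m.
E = 1.62 + 0.836 = 2.456 m.

2.456


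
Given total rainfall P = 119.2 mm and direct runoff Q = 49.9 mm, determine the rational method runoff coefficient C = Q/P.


The runoff coefficient C = runoff depth / rainfall depth.
C = 49.9 / 119.2
  = 0.4186.

0.4186


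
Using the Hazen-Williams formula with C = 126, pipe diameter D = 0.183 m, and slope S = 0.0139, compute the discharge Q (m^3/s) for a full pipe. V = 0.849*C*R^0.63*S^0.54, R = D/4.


For a full circular pipe, R = D/4 = 0.183/4 = 0.0457 m.
V = 0.849 * 126 * 0.0457^0.63 * 0.0139^0.54
  = 0.849 * 126 * 0.143234 * 0.099364
  = 1.5225 m/s.
Pipe area A = pi*D^2/4 = pi*0.183^2/4 = 0.0263 m^2.
Q = A * V = 0.0263 * 1.5225 = 0.04 m^3/s.

0.04


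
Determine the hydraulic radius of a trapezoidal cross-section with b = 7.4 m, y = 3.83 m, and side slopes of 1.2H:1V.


For a trapezoidal section with side slope z:
A = (b + z*y)*y = (7.4 + 1.2*3.83)*3.83 = 45.945 m^2.
P = b + 2*y*sqrt(1 + z^2) = 7.4 + 2*3.83*sqrt(1 + 1.2^2) = 19.365 m.
R = A/P = 45.945 / 19.365 = 2.3725 m.

2.3725


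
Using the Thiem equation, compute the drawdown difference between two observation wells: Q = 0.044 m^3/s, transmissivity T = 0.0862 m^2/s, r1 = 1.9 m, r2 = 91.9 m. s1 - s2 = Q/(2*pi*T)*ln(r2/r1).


Thiem equation: s1 - s2 = Q/(2*pi*T) * ln(r2/r1).
ln(r2/r1) = ln(91.9/1.9) = 3.8788.
Q/(2*pi*T) = 0.044 / (2*pi*0.0862) = 0.044 / 0.5416 = 0.0812.
s1 - s2 = 0.0812 * 3.8788 = 0.3151 m.

0.3151


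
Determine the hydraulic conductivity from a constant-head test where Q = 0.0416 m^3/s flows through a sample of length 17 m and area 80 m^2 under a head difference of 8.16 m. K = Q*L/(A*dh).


From K = Q*L / (A*dh):
Numerator: Q*L = 0.0416 * 17 = 0.7072.
Denominator: A*dh = 80 * 8.16 = 652.8.
K = 0.7072 / 652.8 = 0.001083 m/s.

0.001083


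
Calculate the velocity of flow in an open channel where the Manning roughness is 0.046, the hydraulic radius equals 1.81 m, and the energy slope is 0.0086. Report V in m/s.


Manning's equation gives V = (1/n) * R^(2/3) * S^(1/2).
First, compute R^(2/3) = 1.81^(2/3) = 1.4852.
Next, S^(1/2) = 0.0086^(1/2) = 0.092736.
Then 1/n = 1/0.046 = 21.74.
V = 21.74 * 1.4852 * 0.092736 = 2.9942 m/s.

2.9942


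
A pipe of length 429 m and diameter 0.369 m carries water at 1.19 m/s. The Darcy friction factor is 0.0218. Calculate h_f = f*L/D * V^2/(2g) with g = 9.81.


Darcy-Weisbach equation: h_f = f * (L/D) * V^2/(2g).
f * L/D = 0.0218 * 429/0.369 = 25.3447.
V^2/(2g) = 1.19^2 / (2*9.81) = 1.4161 / 19.62 = 0.0722 m.
h_f = 25.3447 * 0.0722 = 1.829 m.

1.829


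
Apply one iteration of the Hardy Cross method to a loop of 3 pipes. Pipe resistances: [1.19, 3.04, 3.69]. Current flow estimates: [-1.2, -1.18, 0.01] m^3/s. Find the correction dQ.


Numerator terms (r*Q*|Q|): 1.19*-1.2*|-1.2| = -1.7136; 3.04*-1.18*|-1.18| = -4.2329; 3.69*0.01*|0.01| = 0.0004.
Sum of numerator = -5.9461.
Denominator terms (r*|Q|): 1.19*|-1.2| = 1.428; 3.04*|-1.18| = 3.5872; 3.69*|0.01| = 0.0369.
2 * sum of denominator = 2 * 5.0521 = 10.1042.
dQ = --5.9461 / 10.1042 = 0.5885 m^3/s.

0.5885


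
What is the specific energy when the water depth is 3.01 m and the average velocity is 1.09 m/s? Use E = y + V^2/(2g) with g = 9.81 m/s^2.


Specific energy E = y + V^2/(2g).
Velocity head = V^2/(2g) = 1.09^2 / (2*9.81) = 1.1881 / 19.62 = 0.0606 m.
E = 3.01 + 0.0606 = 3.0706 m.

3.0706


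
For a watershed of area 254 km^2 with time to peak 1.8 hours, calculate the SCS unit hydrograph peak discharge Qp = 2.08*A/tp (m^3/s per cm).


SCS formula: Qp = 2.08 * A / tp.
Qp = 2.08 * 254 / 1.8
   = 528.32 / 1.8
   = 293.51 m^3/s per cm.

293.51


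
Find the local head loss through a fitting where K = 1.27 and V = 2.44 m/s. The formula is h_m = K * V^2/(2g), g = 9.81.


Minor loss formula: h_m = K * V^2/(2g).
V^2 = 2.44^2 = 5.9536.
V^2/(2g) = 5.9536 / 19.62 = 0.3034 m.
h_m = 1.27 * 0.3034 = 0.3854 m.

0.3854


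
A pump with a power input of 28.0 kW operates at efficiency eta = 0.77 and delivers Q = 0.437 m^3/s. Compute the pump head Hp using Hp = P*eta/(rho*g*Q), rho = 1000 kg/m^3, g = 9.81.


Pump head formula: Hp = P * eta / (rho * g * Q).
Numerator: P * eta = 28.0 * 1000 * 0.77 = 21560.0 W.
Denominator: rho * g * Q = 1000 * 9.81 * 0.437 = 4286.97.
Hp = 21560.0 / 4286.97 = 5.03 m.

5.03


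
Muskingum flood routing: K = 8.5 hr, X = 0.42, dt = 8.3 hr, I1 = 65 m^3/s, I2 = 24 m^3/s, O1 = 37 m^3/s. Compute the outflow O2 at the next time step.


Muskingum coefficients:
denom = 2*K*(1-X) + dt = 2*8.5*(1-0.42) + 8.3 = 18.16.
C0 = (dt - 2*K*X)/denom = (8.3 - 2*8.5*0.42)/18.16 = 0.0639.
C1 = (dt + 2*K*X)/denom = (8.3 + 2*8.5*0.42)/18.16 = 0.8502.
C2 = (2*K*(1-X) - dt)/denom = 0.0859.
O2 = C0*I2 + C1*I1 + C2*O1
   = 0.0639*24 + 0.8502*65 + 0.0859*37
   = 59.98 m^3/s.

59.98


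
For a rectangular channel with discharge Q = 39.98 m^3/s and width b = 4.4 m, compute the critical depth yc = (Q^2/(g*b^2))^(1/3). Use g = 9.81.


Using yc = (Q^2 / (g * b^2))^(1/3):
Q^2 = 39.98^2 = 1598.4.
g * b^2 = 9.81 * 4.4^2 = 9.81 * 19.36 = 189.92.
Q^2 / (g*b^2) = 1598.4 / 189.92 = 8.4162.
yc = 8.4162^(1/3) = 2.0341 m.

2.0341


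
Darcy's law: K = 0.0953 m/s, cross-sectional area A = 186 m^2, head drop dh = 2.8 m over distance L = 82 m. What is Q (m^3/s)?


Darcy's law: Q = K * A * i, where i = dh/L.
Hydraulic gradient i = 2.8 / 82 = 0.034146.
Q = 0.0953 * 186 * 0.034146
  = 0.6053 m^3/s.

0.6053


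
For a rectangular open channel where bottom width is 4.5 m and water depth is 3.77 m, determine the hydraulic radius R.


For a rectangular section:
Flow area A = b * y = 4.5 * 3.77 = 16.96 m^2.
Wetted perimeter P = b + 2y = 4.5 + 2*3.77 = 12.04 m.
Hydraulic radius R = A/P = 16.96 / 12.04 = 1.4091 m.

1.4091


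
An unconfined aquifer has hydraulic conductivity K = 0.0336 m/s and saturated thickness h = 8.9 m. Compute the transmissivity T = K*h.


Transmissivity is defined as T = K * h.
T = 0.0336 * 8.9
  = 0.299 m^2/s.

0.299


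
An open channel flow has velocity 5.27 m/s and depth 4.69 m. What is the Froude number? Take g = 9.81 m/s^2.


The Froude number is defined as Fr = V / sqrt(g*y).
g*y = 9.81 * 4.69 = 46.0089.
sqrt(g*y) = sqrt(46.0089) = 6.783.
Fr = 5.27 / 6.783 = 0.7769.

0.7769


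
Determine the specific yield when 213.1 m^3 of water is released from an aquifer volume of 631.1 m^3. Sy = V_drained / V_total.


Specific yield Sy = Volume drained / Total volume.
Sy = 213.1 / 631.1
   = 0.3377.

0.3377


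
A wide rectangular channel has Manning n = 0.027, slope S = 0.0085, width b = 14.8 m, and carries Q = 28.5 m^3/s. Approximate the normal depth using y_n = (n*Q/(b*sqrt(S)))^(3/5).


We use the wide-channel approximation y_n = (n*Q/(b*sqrt(S)))^(3/5).
sqrt(S) = sqrt(0.0085) = 0.092195.
Numerator: n*Q = 0.027 * 28.5 = 0.7695.
Denominator: b*sqrt(S) = 14.8 * 0.092195 = 1.364486.
arg = 0.5639.
y_n = 0.5639^(3/5) = 0.7092 m.

0.7092


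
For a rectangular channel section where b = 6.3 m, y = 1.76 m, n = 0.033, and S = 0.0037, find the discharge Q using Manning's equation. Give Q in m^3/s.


For a rectangular channel, the cross-sectional area A = b * y = 6.3 * 1.76 = 11.09 m^2.
The wetted perimeter P = b + 2y = 6.3 + 2*1.76 = 9.82 m.
Hydraulic radius R = A/P = 11.09/9.82 = 1.1291 m.
Velocity V = (1/n)*R^(2/3)*S^(1/2) = (1/0.033)*1.1291^(2/3)*0.0037^(1/2) = 1.9987 m/s.
Discharge Q = A * V = 11.09 * 1.9987 = 22.162 m^3/s.

22.162


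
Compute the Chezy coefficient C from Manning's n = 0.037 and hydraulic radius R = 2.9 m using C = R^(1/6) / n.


The Chezy coefficient relates to Manning's n through C = R^(1/6) / n.
R^(1/6) = 2.9^(1/6) = 1.19417.
C = 1.19417 / 0.037 = 32.27 m^(1/2)/s.

32.27


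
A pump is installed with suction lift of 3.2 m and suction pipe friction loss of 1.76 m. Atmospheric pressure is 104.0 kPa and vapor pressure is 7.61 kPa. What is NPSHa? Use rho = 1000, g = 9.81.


NPSHa = p_atm/(rho*g) - z_s - hf_s - p_vap/(rho*g).
p_atm/(rho*g) = 104.0*1000 / (1000*9.81) = 10.601 m.
p_vap/(rho*g) = 7.61*1000 / (1000*9.81) = 0.776 m.
NPSHa = 10.601 - 3.2 - 1.76 - 0.776
      = 4.87 m.

4.87


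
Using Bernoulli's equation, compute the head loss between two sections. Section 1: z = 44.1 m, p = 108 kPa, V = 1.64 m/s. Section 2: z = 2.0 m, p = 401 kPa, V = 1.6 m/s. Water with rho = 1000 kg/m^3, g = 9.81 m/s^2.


Total head at each section: H = z + p/(rho*g) + V^2/(2g).
H1 = 44.1 + 108*1000/(1000*9.81) + 1.64^2/(2*9.81)
   = 44.1 + 11.009 + 0.1371
   = 55.246 m.
H2 = 2.0 + 401*1000/(1000*9.81) + 1.6^2/(2*9.81)
   = 2.0 + 40.877 + 0.1305
   = 43.007 m.
h_L = H1 - H2 = 55.246 - 43.007 = 12.239 m.

12.239


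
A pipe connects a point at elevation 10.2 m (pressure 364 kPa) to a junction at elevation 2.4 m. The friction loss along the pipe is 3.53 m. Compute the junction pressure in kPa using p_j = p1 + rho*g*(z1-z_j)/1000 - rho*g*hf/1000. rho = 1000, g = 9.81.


Junction pressure: p_j = p1 + rho*g*(z1 - z_j)/1000 - rho*g*hf/1000.
Elevation term = 1000*9.81*(10.2 - 2.4)/1000 = 76.518 kPa.
Friction term = 1000*9.81*3.53/1000 = 34.629 kPa.
p_j = 364 + 76.518 - 34.629 = 405.89 kPa.

405.89


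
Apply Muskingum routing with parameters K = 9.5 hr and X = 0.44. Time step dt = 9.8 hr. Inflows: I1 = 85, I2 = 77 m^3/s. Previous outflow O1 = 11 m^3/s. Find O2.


Muskingum coefficients:
denom = 2*K*(1-X) + dt = 2*9.5*(1-0.44) + 9.8 = 20.44.
C0 = (dt - 2*K*X)/denom = (9.8 - 2*9.5*0.44)/20.44 = 0.0705.
C1 = (dt + 2*K*X)/denom = (9.8 + 2*9.5*0.44)/20.44 = 0.8885.
C2 = (2*K*(1-X) - dt)/denom = 0.0411.
O2 = C0*I2 + C1*I1 + C2*O1
   = 0.0705*77 + 0.8885*85 + 0.0411*11
   = 81.4 m^3/s.

81.4


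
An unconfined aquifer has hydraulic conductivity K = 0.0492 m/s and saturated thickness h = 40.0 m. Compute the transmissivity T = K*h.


Transmissivity is defined as T = K * h.
T = 0.0492 * 40.0
  = 1.968 m^2/s.

1.968


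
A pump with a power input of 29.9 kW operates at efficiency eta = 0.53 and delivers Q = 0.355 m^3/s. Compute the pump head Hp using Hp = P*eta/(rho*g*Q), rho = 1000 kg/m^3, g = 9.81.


Pump head formula: Hp = P * eta / (rho * g * Q).
Numerator: P * eta = 29.9 * 1000 * 0.53 = 15847.0 W.
Denominator: rho * g * Q = 1000 * 9.81 * 0.355 = 3482.55.
Hp = 15847.0 / 3482.55 = 4.55 m.

4.55


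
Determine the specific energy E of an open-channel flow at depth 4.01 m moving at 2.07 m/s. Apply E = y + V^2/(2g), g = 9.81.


Specific energy E = y + V^2/(2g).
Velocity head = V^2/(2g) = 2.07^2 / (2*9.81) = 4.2849 / 19.62 = 0.2184 m.
E = 4.01 + 0.2184 = 4.2284 m.

4.2284
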